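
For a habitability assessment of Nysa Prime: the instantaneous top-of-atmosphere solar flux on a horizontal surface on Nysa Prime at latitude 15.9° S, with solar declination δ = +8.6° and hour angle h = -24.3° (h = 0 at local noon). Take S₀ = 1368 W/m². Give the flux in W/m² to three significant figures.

cos θ_z = sin φ sin δ + cos φ cos δ cos h = -0.040967 + 0.866679 = 0.825712.
Flux = S₀ · cos θ_z = 1368 × 0.825712 = 1130 W/m².

1.13e+03 W/m²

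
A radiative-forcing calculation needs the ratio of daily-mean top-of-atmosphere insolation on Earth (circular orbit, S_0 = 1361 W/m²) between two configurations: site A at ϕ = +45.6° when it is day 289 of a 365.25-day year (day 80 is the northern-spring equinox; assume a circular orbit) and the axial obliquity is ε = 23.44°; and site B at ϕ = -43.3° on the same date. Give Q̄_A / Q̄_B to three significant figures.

Q̄_A / Q̄_B ≈ 0.552

— Configuration A (ϕ=+45.6°):
Solar longitude: L_s = 360° × (289 − 80)/365.25 = 205.996°.
sin δ = sin 23.44° × sin 205.996° = -0.17435, so δ = -10.041°.
cos h₀ = −tan(+45.6°) tan(-10.041°) = 0.1808, h₀ = 1.3890 rad.
Bracket: h₀ sin ϕ sin δ + cos ϕ cos δ sin h₀ = 1.3890×0.71447×-0.17435 + 0.69966×0.98468×0.98352 = -0.173025 + 0.677587 = 0.504562.
Q̄ = (S_0/π) × [bracket] = (1361/π) × 0.504562 = 218.59 W/m².
— Configuration B (ϕ=-43.3°):
cos h₀ = −tan(-43.3°) tan(-10.041°) = -0.1669, h₀ = 1.7384 rad.
Bracket: h₀ sin ϕ sin δ + cos ϕ cos δ sin h₀ = 1.7384×-0.68582×-0.17435 + 0.72777×0.98468×0.98598 = 0.207865 + 0.706574 = 0.914439.
Q̄ = (S_0/π) × [bracket] = (1361/π) × 0.914439 = 396.15 W/m².
Ratio Q̄_A / Q̄_B = 218.59 / 396.15 = 0.5518.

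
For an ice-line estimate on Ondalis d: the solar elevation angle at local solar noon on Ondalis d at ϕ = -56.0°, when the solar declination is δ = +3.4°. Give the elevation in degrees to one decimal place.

At local noon the hour angle is zero, so the zenith angle equals |ϕ − δ| = |-56.0° − (+3.400°)| = 59.400°.
Elevation = 90° − 59.400° = 30.6°.

30.6°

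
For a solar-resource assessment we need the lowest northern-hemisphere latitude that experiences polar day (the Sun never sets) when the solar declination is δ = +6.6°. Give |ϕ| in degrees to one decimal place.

Polar day requires cos h₀ = −tan ϕ tan δ ≤ −1, i.e. tan ϕ tan δ ≥ 1.
The boundary is |tan ϕ| · |tan δ| = 1, so |ϕ| = 90° − |δ| = 90° − 6.6° = 83.4° in the northern hemisphere.

|ϕ| = 83.4°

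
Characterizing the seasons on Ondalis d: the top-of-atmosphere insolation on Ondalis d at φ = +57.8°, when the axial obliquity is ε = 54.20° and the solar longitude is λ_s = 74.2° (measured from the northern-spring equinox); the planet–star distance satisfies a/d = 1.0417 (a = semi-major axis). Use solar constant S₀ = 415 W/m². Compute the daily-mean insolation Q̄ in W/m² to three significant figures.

Q̄ ≈ 297 W/m²

Solar declination: sin δ = sin ε · sin λ_s = sin 54.20° × sin 74.2° = 0.78042, so δ = +51.299°.
cos H₀ = −tan(+57.8°) tan(+51.299°) = -1.9820 ≤ −1 ⇒ polar day, H₀ = π.
Bracket: H₀ sin φ sin δ + cos φ cos δ sin H₀ = 3.1416×0.84619×0.78042 + 0.53288×0.62526×0.00000 = 2.074661 + 0.000000 = 2.074661.
Inverse-square distance factor (a/d)² = 1.0417² = 1.085139.
Q̄ = (S₀/π) × 1.085139 × [bracket] = (415/π) × 1.085139 × 2.074661 = 297.4 W/m².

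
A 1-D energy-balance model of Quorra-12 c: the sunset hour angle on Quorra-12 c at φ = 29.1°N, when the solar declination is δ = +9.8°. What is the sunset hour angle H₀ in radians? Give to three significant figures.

cos H₀ = −tan φ · tan δ = −tan(+29.1°) × tan(+9.800°) = -0.0961, so H₀ = 1.6671 rad = 95.52°.

H₀ = 1.67 rad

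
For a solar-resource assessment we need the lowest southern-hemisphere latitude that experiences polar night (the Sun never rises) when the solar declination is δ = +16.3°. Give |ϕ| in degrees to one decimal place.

|ϕ| = 73.7°

Polar night requires cos h₀ = −tan ϕ tan δ ≥ 1, i.e. tan ϕ tan δ ≤ −1.
The boundary is |tan ϕ| · |tan δ| = 1, so |ϕ| = 90° − |δ| = 90° − 16.3° = 73.7° in the southern hemisphere.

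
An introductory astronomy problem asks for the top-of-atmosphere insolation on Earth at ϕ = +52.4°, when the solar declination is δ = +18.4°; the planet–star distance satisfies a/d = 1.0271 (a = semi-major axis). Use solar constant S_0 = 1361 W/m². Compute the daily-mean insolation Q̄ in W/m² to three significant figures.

cos h₀ = −tan(+52.4°) tan(+18.400°) = -0.4320, h₀ = 2.0175 rad.
Bracket: h₀ sin ϕ sin δ + cos ϕ cos δ sin h₀ = 2.0175×0.79229×0.31565 + 0.61015×0.94888×0.90189 = 0.504549 + 0.522157 = 1.026706.
Inverse-square distance factor (a/d)² = 1.0271² = 1.054934.
Q̄ = (S_0/π) × 1.054934 × [bracket] = (1361/π) × 1.054934 × 1.026706 = 469.2 W/m².

Q̄ ≈ 469 W/m²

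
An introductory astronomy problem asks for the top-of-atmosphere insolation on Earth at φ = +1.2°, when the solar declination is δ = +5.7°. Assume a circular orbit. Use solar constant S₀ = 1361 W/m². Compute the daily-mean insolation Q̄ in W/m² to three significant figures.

cos H₀ = −tan(+1.2°) tan(+5.700°) = -0.0021, H₀ = 1.5729 rad.
Bracket: H₀ sin φ sin δ + cos φ cos δ sin H₀ = 1.5729×0.02094×0.09932 + 0.99978×0.99506×1.00000 = 0.003271 + 0.994841 = 0.998112.
Q̄ = (S₀/π) × [bracket] = (1361/π) × 0.998112 = 432.4 W/m².

Q̄ ≈ 432 W/m²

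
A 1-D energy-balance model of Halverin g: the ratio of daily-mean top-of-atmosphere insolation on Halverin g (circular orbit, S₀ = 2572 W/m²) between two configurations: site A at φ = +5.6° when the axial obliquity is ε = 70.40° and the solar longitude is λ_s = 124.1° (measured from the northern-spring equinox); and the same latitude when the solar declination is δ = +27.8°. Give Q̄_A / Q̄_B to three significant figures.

Q̄_A / Q̄_B ≈ 0.784

— Configuration A (φ=+5.6°):
Solar declination: sin δ = sin ε · sin λ_s = sin 70.40° × sin 124.1° = 0.78008, so δ = +51.268°.
cos H₀ = −tan(+5.6°) tan(+51.268°) = -0.1222, H₀ = 1.6934 rad.
Bracket: H₀ sin φ sin δ + cos φ cos δ sin H₀ = 1.6934×0.09758×0.78008 + 0.99523×0.62568×0.99250 = 0.128902 + 0.618025 = 0.746927.
Q̄ = (S₀/π) × [bracket] = (2572/π) × 0.746927 = 611.50 W/m².
— Configuration B (φ=+5.6°):
cos H₀ = −tan(+5.6°) tan(+27.800°) = -0.0517, H₀ = 1.6225 rad.
Bracket: H₀ sin φ sin δ + cos φ cos δ sin H₀ = 1.6225×0.09758×0.46639 + 0.99523×0.88458×0.99866 = 0.073841 + 0.879181 = 0.953022.
Q̄ = (S₀/π) × [bracket] = (2572/π) × 0.953022 = 780.23 W/m².
Ratio Q̄_A / Q̄_B = 611.50 / 780.23 = 0.7837.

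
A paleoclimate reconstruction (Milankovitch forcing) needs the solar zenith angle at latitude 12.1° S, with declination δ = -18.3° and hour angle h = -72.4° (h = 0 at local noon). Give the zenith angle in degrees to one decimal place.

cos θ_z = sin φ sin δ + cos φ cos δ cos h = 0.065819 + 0.280700 = 0.346519.
θ_z = arccos(0.346519) = 69.7°.

θ_z = 69.7°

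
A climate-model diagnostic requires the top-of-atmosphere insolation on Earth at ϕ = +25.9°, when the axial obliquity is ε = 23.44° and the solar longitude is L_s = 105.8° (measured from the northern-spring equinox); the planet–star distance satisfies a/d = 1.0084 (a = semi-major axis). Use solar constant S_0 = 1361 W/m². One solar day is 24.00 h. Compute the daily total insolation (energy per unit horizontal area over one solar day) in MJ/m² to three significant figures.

42.3 MJ/m²

Solar declination: sin δ = sin ε · sin L_s = sin 23.44° × sin 105.8° = 0.38276, so δ = +22.505°.
cos h₀ = −tan(+25.9°) tan(+22.505°) = -0.2012, h₀ = 1.7734 rad.
Bracket: h₀ sin ϕ sin δ + cos ϕ cos δ sin h₀ = 1.7734×0.43680×0.38276 + 0.89956×0.92385×0.97955 = 0.296494 + 0.814063 = 1.110557.
Inverse-square distance factor (a/d)² = 1.0084² = 1.016871.
Q̄ = (S_0/π) × 1.016871 × [bracket] = (1361/π) × 1.016871 × 1.110557 = 489.23 W/m².
Daily total = Q̄ × 24.00 h × 3600 s/h = 489.23 × 24.00 × 3600 / 10⁶ = 42.27 MJ/m².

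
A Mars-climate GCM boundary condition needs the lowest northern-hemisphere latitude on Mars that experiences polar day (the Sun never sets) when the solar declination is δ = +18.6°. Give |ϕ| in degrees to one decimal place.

Polar day requires cos h₀ = −tan ϕ tan δ ≤ −1, i.e. tan ϕ tan δ ≥ 1.
The boundary is |tan ϕ| · |tan δ| = 1, so |ϕ| = 90° − |δ| = 90° − 18.6° = 71.4° in the northern hemisphere.

|ϕ| = 71.4°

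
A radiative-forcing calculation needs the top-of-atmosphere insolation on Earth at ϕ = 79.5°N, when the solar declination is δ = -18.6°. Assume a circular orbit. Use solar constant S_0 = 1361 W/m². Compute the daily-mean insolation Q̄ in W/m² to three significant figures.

Q̄ ≈ 0.00 W/m²

cos h₀ = −tan(+79.5°) tan(-18.600°) = 1.8158 ≥ 1 ⇒ polar night, h₀ = 0 and Q̄ = 0.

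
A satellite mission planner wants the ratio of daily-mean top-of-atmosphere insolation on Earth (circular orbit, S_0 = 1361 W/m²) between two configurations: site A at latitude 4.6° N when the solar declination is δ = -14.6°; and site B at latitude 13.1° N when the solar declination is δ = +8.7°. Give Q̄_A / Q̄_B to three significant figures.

— Configuration A (ϕ=+4.6°):
cos h₀ = −tan(+4.6°) tan(-14.600°) = 0.0210, h₀ = 1.5498 rad.
Bracket: h₀ sin ϕ sin δ + cos ϕ cos δ sin h₀ = 1.5498×0.08020×-0.25207 + 0.99678×0.96771×0.99978 = -0.031331 + 0.964382 = 0.933051.
Q̄ = (S_0/π) × [bracket] = (1361/π) × 0.933051 = 404.22 W/m².
— Configuration B (ϕ=+13.1°):
cos h₀ = −tan(+13.1°) tan(+8.700°) = -0.0356, h₀ = 1.6064 rad.
Bracket: h₀ sin ϕ sin δ + cos ϕ cos δ sin h₀ = 1.6064×0.22665×0.15126 + 0.97398×0.98849×0.99937 = 0.055072 + 0.962163 = 1.017235.
Q̄ = (S_0/π) × [bracket] = (1361/π) × 1.017235 = 440.69 W/m².
Ratio Q̄_A / Q̄_B = 404.22 / 440.69 = 0.9172.

Q̄_A / Q̄_B ≈ 0.917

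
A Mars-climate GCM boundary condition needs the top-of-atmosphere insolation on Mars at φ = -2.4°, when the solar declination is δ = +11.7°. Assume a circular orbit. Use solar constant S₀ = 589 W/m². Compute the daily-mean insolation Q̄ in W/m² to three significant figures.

Q̄ ≈ 181 W/m²

cos H₀ = −tan(-2.4°) tan(+11.700°) = 0.0087, H₀ = 1.5621 rad.
Bracket: H₀ sin φ sin δ + cos φ cos δ sin H₀ = 1.5621×-0.04188×0.20279 + 0.99912×0.97922×0.99996 = -0.013267 + 0.978319 = 0.965052.
Q̄ = (S₀/π) × [bracket] = (589/π) × 0.965052 = 180.9 W/m².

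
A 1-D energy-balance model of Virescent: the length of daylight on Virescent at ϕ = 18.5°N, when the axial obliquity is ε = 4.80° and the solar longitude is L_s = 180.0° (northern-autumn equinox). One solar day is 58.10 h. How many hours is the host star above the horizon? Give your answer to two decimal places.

29.05 h

Solar declination: sin δ = sin ε · sin L_s = sin 4.80° × sin 180.0° = 0.00000, so δ = +0.000°.
cos h₀ = −tan ϕ · tan δ = −tan(+18.5°) × tan(+0.000°) = -0.0000, so h₀ = 1.5708 rad = 90.00°.
Daylight = 2h₀/(2π) × 58.10 h = (1.5708/π) × 58.10 = 29.05 h.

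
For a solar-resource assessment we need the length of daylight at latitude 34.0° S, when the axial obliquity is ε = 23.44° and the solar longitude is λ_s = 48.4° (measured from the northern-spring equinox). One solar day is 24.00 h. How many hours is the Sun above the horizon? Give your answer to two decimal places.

10.38 h

Solar declination: sin δ = sin ε · sin λ_s = sin 23.44° × sin 48.4° = 0.29747, so δ = +17.305°.
cos H₀ = −tan φ · tan δ = −tan(-34.0°) × tan(+17.305°) = 0.2102, so H₀ = 1.3591 rad = 77.87°.
Daylight = 2H₀/(2π) × 24.00 h = (1.3591/π) × 24.00 = 10.38 h.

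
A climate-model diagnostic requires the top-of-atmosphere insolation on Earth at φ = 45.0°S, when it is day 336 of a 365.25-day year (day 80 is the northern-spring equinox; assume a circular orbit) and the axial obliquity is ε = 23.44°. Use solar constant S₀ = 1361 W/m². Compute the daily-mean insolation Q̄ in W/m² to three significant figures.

Q̄ ≈ 490 W/m²

Solar longitude: λ_s = 360° × (336 − 80)/365.25 = 252.320°.
sin δ = sin 23.44° × sin 252.320° = -0.37900, so δ = -22.272°.
cos H₀ = −tan(-45.0°) tan(-22.272°) = -0.4096, H₀ = 1.9928 rad.
Bracket: H₀ sin φ sin δ + cos φ cos δ sin H₀ = 1.9928×-0.70711×-0.37900 + 0.70711×0.92540×0.91229 = 0.534060 + 0.596966 = 1.131026.
Q̄ = (S₀/π) × [bracket] = (1361/π) × 1.131026 = 490.0 W/m².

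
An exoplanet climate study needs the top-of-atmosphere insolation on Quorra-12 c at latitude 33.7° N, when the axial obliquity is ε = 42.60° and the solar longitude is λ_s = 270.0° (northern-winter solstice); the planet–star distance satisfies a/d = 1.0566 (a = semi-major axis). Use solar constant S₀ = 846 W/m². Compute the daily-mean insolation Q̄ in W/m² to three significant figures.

Solar declination: sin δ = sin ε · sin λ_s = sin 42.60° × sin 270.0° = -0.67688, so δ = -42.600°.
cos H₀ = −tan(+33.7°) tan(-42.600°) = 0.6133, H₀ = 0.9106 rad.
Bracket: H₀ sin φ sin δ + cos φ cos δ sin H₀ = 0.9106×0.55484×-0.67688 + 0.83195×0.73610×0.78988 = -0.341985 + 0.483721 = 0.141736.
Inverse-square distance factor (a/d)² = 1.0566² = 1.116404.
Q̄ = (S₀/π) × 1.116404 × [bracket] = (846/π) × 1.116404 × 0.141736 = 42.61 W/m².

Q̄ ≈ 42.6 W/m²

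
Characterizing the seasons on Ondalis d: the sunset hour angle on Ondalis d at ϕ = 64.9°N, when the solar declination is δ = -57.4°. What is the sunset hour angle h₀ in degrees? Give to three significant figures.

cos h₀ = −tan ϕ · tan δ = 3.3380 ≥ 1, so the host star never rises (polar night) and h₀ = 0.

h₀ = 0.00°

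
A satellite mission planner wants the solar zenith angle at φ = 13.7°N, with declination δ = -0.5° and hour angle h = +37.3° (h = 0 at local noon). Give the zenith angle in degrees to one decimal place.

cos θ_z = sin φ sin δ + cos φ cos δ cos h = -0.002067 + 0.772812 = 0.770745.
θ_z = arccos(0.770745) = 39.6°.

θ_z = 39.6°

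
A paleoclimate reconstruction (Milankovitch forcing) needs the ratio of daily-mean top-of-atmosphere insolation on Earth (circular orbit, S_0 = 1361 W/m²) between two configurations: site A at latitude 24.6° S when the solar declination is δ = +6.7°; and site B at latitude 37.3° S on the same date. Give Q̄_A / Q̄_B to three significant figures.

— Configuration A (ϕ=-24.6°):
cos h₀ = −tan(-24.6°) tan(+6.700°) = 0.0538, h₀ = 1.5170 rad.
Bracket: h₀ sin ϕ sin δ + cos ϕ cos δ sin h₀ = 1.5170×-0.41628×0.11667 + 0.90924×0.99317×0.99855 = -0.073677 + 0.901720 = 0.828043.
Q̄ = (S_0/π) × [bracket] = (1361/π) × 0.828043 = 358.72 W/m².
— Configuration B (ϕ=-37.3°):
cos h₀ = −tan(-37.3°) tan(+6.700°) = 0.0895, h₀ = 1.4812 rad.
Bracket: h₀ sin ϕ sin δ + cos ϕ cos δ sin h₀ = 1.4812×-0.60599×0.11667 + 0.79547×0.99317×0.99599 = -0.104722 + 0.786869 = 0.682147.
Q̄ = (S_0/π) × [bracket] = (1361/π) × 0.682147 = 295.52 W/m².
Ratio Q̄_A / Q̄_B = 358.72 / 295.52 = 1.214.

Q̄_A / Q̄_B ≈ 1.21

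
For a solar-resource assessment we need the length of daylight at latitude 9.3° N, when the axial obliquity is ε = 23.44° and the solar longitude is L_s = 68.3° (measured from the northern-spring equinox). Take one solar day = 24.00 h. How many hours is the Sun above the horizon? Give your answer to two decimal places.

12.50 h

Solar declination: sin δ = sin ε · sin L_s = sin 23.44° × sin 68.3° = 0.36960, so δ = +21.691°.
cos h₀ = −tan ϕ · tan δ = −tan(+9.3°) × tan(+21.691°) = -0.0651, so h₀ = 1.6360 rad = 93.73°.
Daylight = 2h₀/(2π) × 24.00 h = (1.6360/π) × 24.00 = 12.50 h.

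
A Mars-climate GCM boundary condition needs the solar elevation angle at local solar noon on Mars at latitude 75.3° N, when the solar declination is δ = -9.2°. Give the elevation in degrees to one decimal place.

5.5°

At local noon the hour angle is zero, so the zenith angle equals |φ − δ| = |+75.3° − (-9.200°)| = 84.500°.
Elevation = 90° − 84.500° = 5.5°.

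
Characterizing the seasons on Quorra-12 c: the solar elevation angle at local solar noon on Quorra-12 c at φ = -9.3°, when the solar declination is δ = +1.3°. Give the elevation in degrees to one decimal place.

79.4°

At local noon the hour angle is zero, so the zenith angle equals |φ − δ| = |-9.3° − (+1.300°)| = 10.600°.
Elevation = 90° − 10.600° = 79.4°.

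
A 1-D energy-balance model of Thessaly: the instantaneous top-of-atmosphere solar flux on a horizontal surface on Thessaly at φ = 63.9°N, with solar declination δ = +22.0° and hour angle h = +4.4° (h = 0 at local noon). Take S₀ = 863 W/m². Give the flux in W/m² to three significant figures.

cos θ_z = sin φ sin δ + cos φ cos δ cos h = 0.336407 + 0.406702 = 0.743109.
Flux = S₀ · cos θ_z = 863 × 0.743109 = 641.3 W/m².

641 W/m²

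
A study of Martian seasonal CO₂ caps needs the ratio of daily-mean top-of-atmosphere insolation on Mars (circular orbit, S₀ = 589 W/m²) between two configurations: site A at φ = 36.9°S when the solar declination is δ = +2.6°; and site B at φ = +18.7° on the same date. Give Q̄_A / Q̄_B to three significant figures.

— Configuration A (φ=-36.9°):
cos H₀ = −tan(-36.9°) tan(+2.600°) = 0.0341, H₀ = 1.5367 rad.
Bracket: H₀ sin φ sin δ + cos φ cos δ sin H₀ = 1.5367×-0.60042×0.04536 + 0.79968×0.99897×0.99942 = -0.041852 + 0.798393 = 0.756541.
Q̄ = (S₀/π) × [bracket] = (589/π) × 0.756541 = 141.84 W/m².
— Configuration B (φ=+18.7°):
cos H₀ = −tan(+18.7°) tan(+2.600°) = -0.0154, H₀ = 1.5862 rad.
Bracket: H₀ sin φ sin δ + cos φ cos δ sin H₀ = 1.5862×0.32061×0.04536 + 0.94721×0.99897×0.99988 = 0.023068 + 0.946121 = 0.969189.
Q̄ = (S₀/π) × [bracket] = (589/π) × 0.969189 = 181.71 W/m².
Ratio Q̄_A / Q̄_B = 141.84 / 181.71 = 0.7806.

Q̄_A / Q̄_B ≈ 0.781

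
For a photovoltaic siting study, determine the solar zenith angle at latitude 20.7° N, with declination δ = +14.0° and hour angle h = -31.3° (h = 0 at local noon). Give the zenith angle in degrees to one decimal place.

θ_z = 30.6°

cos θ_z = sin ϕ sin δ + cos ϕ cos δ cos h = 0.085513 + 0.775556 = 0.861069.
θ_z = arccos(0.861069) = 30.6°.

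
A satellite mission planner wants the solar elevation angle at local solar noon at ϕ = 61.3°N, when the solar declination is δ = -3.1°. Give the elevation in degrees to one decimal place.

At local noon the hour angle is zero, so the zenith angle equals |ϕ − δ| = |+61.3° − (-3.100°)| = 64.400°.
Elevation = 90° − 64.400° = 25.6°.

25.6°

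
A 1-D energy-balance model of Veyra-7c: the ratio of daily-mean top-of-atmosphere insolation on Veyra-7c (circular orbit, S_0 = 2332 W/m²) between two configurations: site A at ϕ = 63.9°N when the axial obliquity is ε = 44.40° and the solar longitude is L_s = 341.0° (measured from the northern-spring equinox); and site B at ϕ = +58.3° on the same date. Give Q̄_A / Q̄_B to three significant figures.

— Configuration A (ϕ=+63.9°):
Solar declination: sin δ = sin ε · sin L_s = sin 44.40° × sin 341.0° = -0.22779, so δ = -13.167°.
cos h₀ = −tan(+63.9°) tan(-13.167°) = 0.4775, h₀ = 1.0730 rad.
Bracket: h₀ sin ϕ sin δ + cos ϕ cos δ sin h₀ = 1.0730×0.89803×-0.22779 + 0.43994×0.97371×0.87862 = -0.219495 + 0.376378 = 0.156883.
Q̄ = (S_0/π) × [bracket] = (2332/π) × 0.156883 = 116.45 W/m².
— Configuration B (ϕ=+58.3°):
cos h₀ = −tan(+58.3°) tan(-13.167°) = 0.3788, h₀ = 1.1823 rad.
Bracket: h₀ sin ϕ sin δ + cos ϕ cos δ sin h₀ = 1.1823×0.85081×-0.22779 + 0.52547×0.97371×0.92549 = -0.229137 + 0.473532 = 0.244395.
Q̄ = (S_0/π) × [bracket] = (2332/π) × 0.244395 = 181.41 W/m².
Ratio Q̄_A / Q̄_B = 116.45 / 181.41 = 0.6419.

Q̄_A / Q̄_B ≈ 0.642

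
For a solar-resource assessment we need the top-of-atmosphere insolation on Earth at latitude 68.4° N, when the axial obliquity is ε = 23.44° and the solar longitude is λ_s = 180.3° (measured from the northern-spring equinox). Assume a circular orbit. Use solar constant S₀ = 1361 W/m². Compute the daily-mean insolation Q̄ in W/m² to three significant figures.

Solar declination: sin δ = sin ε · sin λ_s = sin 23.44° × sin 180.3° = -0.00208, so δ = -0.119°.
cos H₀ = −tan(+68.4°) tan(-0.119°) = 0.0053, H₀ = 1.5655 rad.
Bracket: H₀ sin φ sin δ + cos φ cos δ sin H₀ = 1.5655×0.92978×-0.00208 + 0.36812×1.00000×0.99999 = -0.003028 + 0.368116 = 0.365088.
Q̄ = (S₀/π) × [bracket] = (1361/π) × 0.365088 = 158.2 W/m².

Q̄ ≈ 158 W/m²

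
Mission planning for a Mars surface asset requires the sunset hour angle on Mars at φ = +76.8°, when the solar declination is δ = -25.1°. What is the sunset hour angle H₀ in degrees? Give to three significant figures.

H₀ = 0.00°

cos H₀ = −tan φ · tan δ = 1.9972 ≥ 1, so the Sun never rises (polar night) and H₀ = 0.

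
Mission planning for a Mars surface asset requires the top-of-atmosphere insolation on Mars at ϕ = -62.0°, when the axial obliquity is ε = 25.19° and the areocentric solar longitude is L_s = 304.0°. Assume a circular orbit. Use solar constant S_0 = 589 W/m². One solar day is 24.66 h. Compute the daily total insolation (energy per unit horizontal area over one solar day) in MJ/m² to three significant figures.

17.4 MJ/m²

sin δ = sin 25.19° × sin 304.0° = -0.35286, so δ = -20.662°.
cos h₀ = −tan(-62.0°) tan(-20.662°) = -0.7092, h₀ = 2.3592 rad.
Bracket: h₀ sin ϕ sin δ + cos ϕ cos δ sin h₀ = 2.3592×-0.88295×-0.35286 + 0.46947×0.93568×0.70496 = 0.735027 + 0.309670 = 1.044697.
Q̄ = (S_0/π) × [bracket] = (589/π) × 1.044697 = 195.86 W/m².
Daily total = Q̄ × 24.66 h × 3600 s/h = 195.86 × 24.66 × 3600 / 10⁶ = 17.39 MJ/m².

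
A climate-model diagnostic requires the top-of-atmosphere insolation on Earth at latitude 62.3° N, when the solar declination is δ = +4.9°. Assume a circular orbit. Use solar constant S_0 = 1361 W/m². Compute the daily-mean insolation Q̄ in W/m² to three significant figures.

cos h₀ = −tan(+62.3°) tan(+4.900°) = -0.1633, h₀ = 1.7348 rad.
Bracket: h₀ sin ϕ sin δ + cos ϕ cos δ sin h₀ = 1.7348×0.88539×0.08542 + 0.46484×0.99635×0.98658 = 0.131203 + 0.456928 = 0.588131.
Q̄ = (S_0/π) × [bracket] = (1361/π) × 0.588131 = 254.8 W/m².

Q̄ ≈ 255 W/m²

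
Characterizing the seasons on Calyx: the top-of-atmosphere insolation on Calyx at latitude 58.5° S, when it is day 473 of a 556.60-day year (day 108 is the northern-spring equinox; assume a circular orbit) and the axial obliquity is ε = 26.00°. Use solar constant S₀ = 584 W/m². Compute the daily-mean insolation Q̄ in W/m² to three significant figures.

Solar longitude: λ_s = 360° × (473 − 108)/556.60 = 236.076°.
sin δ = sin 26.00° × sin 236.076° = -0.36375, so δ = -21.331°.
cos H₀ = −tan(-58.5°) tan(-21.331°) = -0.6372, H₀ = 2.2617 rad.
Bracket: H₀ sin φ sin δ + cos φ cos δ sin H₀ = 2.2617×-0.85264×-0.36375 + 0.52250×0.93150×0.77066 = 0.701461 + 0.375087 = 1.076548.
Q̄ = (S₀/π) × [bracket] = (584/π) × 1.076548 = 200.1 W/m².

Q̄ ≈ 200 W/m²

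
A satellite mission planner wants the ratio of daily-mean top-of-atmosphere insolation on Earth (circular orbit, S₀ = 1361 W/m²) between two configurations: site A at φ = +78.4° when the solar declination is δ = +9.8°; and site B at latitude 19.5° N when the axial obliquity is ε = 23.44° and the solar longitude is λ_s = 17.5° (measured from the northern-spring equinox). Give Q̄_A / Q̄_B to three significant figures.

Q̄_A / Q̄_B ≈ 0.536

— Configuration A (φ=+78.4°):
cos H₀ = −tan(+78.4°) tan(+9.800°) = -0.8415, H₀ = 2.5708 rad.
Bracket: H₀ sin φ sin δ + cos φ cos δ sin H₀ = 2.5708×0.97958×0.17021 + 0.20108×0.98541×0.54030 = 0.428641 + 0.107058 = 0.535699.
Q̄ = (S₀/π) × [bracket] = (1361/π) × 0.535699 = 232.08 W/m².
— Configuration B (φ=+19.5°):
Solar declination: sin δ = sin ε · sin λ_s = sin 23.44° × sin 17.5° = 0.11962, so δ = +6.870°.
cos H₀ = −tan(+19.5°) tan(+6.870°) = -0.0427, H₀ = 1.6135 rad.
Bracket: H₀ sin φ sin δ + cos φ cos δ sin H₀ = 1.6135×0.33381×0.11962 + 0.94264×0.99282×0.99909 = 0.064428 + 0.935020 = 0.999448.
Q̄ = (S₀/π) × [bracket] = (1361/π) × 0.999448 = 432.98 W/m².
Ratio Q̄_A / Q̄_B = 232.08 / 432.98 = 0.5360.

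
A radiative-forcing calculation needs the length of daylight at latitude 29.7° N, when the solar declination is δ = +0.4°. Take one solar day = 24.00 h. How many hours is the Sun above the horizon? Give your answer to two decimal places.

cos H₀ = −tan φ · tan δ = −tan(+29.7°) × tan(+0.400°) = -0.0040, so H₀ = 1.5748 rad = 90.23°.
Daylight = 2H₀/(2π) × 24.00 h = (1.5748/π) × 24.00 = 12.03 h.

12.03 h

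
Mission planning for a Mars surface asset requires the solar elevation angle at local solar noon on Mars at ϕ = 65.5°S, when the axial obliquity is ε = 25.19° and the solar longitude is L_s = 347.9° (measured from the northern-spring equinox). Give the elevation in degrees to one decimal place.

Solar declination: sin δ = sin ε · sin L_s = sin 25.19° × sin 347.9° = -0.08922, so δ = -5.119°.
At local noon the hour angle is zero, so the zenith angle equals |ϕ − δ| = |-65.5° − (-5.119°)| = 60.381°.
Elevation = 90° − 60.381° = 29.6°.

29.6°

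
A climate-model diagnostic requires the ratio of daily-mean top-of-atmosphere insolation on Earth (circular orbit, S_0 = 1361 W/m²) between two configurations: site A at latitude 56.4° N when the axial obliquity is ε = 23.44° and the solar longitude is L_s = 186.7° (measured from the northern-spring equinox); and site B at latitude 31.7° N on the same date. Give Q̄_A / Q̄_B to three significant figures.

— Configuration A (ϕ=+56.4°):
Solar declination: sin δ = sin ε · sin L_s = sin 23.44° × sin 186.7° = -0.04641, so δ = -2.660°.
cos h₀ = −tan(+56.4°) tan(-2.660°) = 0.0699, h₀ = 1.5008 rad.
Bracket: h₀ sin ϕ sin δ + cos ϕ cos δ sin h₀ = 1.5008×0.83292×-0.04641 + 0.55339×0.99892×0.99755 = -0.058015 + 0.551438 = 0.493423.
Q̄ = (S_0/π) × [bracket] = (1361/π) × 0.493423 = 213.76 W/m².
— Configuration B (ϕ=+31.7°):
cos h₀ = −tan(+31.7°) tan(-2.660°) = 0.0287, h₀ = 1.5421 rad.
Bracket: h₀ sin ϕ sin δ + cos ϕ cos δ sin h₀ = 1.5421×0.52547×-0.04641 + 0.85081×0.99892×0.99959 = -0.037607 + 0.849543 = 0.811936.
Q̄ = (S_0/π) × [bracket] = (1361/π) × 0.811936 = 351.75 W/m².
Ratio Q̄_A / Q̄_B = 213.76 / 351.75 = 0.6077.

Q̄_A / Q̄_B ≈ 0.608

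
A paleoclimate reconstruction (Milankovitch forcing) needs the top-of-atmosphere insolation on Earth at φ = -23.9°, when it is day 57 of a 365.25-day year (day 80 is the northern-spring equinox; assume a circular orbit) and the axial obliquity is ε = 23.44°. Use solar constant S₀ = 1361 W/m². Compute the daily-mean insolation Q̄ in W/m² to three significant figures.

Solar longitude: λ_s = 360° × (57 − 80)/365.25 = -22.669°, i.e. -22.669° + 360° = 337.331°.
sin δ = sin 23.44° × sin 337.331° = -0.15331, so δ = -8.819°.
cos H₀ = −tan(-23.9°) tan(-8.819°) = -0.0688, H₀ = 1.6396 rad.
Bracket: H₀ sin φ sin δ + cos φ cos δ sin H₀ = 1.6396×-0.40514×-0.15331 + 0.91425×0.98818×0.99763 = 0.101839 + 0.901302 = 1.003141.
Q̄ = (S₀/π) × [bracket] = (1361/π) × 1.003141 = 434.6 W/m².

Q̄ ≈ 435 W/m²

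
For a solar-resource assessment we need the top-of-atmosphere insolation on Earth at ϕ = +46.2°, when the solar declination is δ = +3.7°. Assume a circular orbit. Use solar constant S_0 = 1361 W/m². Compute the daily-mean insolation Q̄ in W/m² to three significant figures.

Q̄ ≈ 332 W/m²

cos h₀ = −tan(+46.2°) tan(+3.700°) = -0.0674, h₀ = 1.6383 rad.
Bracket: h₀ sin ϕ sin δ + cos ϕ cos δ sin h₀ = 1.6383×0.72176×0.06453 + 0.69214×0.99792×0.99772 = 0.076304 + 0.689126 = 0.765430.
Q̄ = (S_0/π) × [bracket] = (1361/π) × 0.765430 = 331.6 W/m².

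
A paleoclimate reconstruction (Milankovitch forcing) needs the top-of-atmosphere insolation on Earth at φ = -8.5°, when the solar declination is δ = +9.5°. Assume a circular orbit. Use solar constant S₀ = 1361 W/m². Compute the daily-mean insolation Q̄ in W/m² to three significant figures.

Q̄ ≈ 406 W/m²

cos H₀ = −tan(-8.5°) tan(+9.500°) = 0.0250, H₀ = 1.5458 rad.
Bracket: H₀ sin φ sin δ + cos φ cos δ sin H₀ = 1.5458×-0.14781×0.16505 + 0.98902×0.98629×0.99969 = -0.037711 + 0.975158 = 0.937447.
Q̄ = (S₀/π) × [bracket] = (1361/π) × 0.937447 = 406.1 W/m².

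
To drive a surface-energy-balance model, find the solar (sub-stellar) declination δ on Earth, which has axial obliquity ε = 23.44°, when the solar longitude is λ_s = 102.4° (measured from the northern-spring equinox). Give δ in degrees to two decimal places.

sin δ = sin ε · sin λ_s = sin 23.44° × sin 102.4° = 0.388509.
δ = arcsin(0.388509) = +22.86°.

δ = +22.86°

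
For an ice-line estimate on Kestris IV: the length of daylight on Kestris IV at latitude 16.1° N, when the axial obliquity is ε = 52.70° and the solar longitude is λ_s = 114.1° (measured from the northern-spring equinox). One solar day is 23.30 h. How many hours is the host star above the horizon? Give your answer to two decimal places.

Solar declination: sin δ = sin ε · sin λ_s = sin 52.70° × sin 114.1° = 0.72614, so δ = +46.563°.
cos H₀ = −tan φ · tan δ = −tan(+16.1°) × tan(+46.563°) = -0.3048, so H₀ = 1.8806 rad = 107.75°.
Daylight = 2H₀/(2π) × 23.30 h = (1.8806/π) × 23.30 = 13.95 h.

13.95 h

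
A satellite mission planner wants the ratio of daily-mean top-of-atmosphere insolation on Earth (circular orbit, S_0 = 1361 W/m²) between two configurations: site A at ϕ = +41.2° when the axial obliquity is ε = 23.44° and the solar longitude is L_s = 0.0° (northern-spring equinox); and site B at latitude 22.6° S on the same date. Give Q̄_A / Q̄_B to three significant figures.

— Configuration A (ϕ=+41.2°):
Solar declination: sin δ = sin ε · sin L_s = sin 23.44° × sin 0.0° = 0.00000, so δ = +0.000°.
cos h₀ = −tan(+41.2°) tan(+0.000°) = -0.0000, h₀ = 1.5708 rad.
Bracket: h₀ sin ϕ sin δ + cos ϕ cos δ sin h₀ = 1.5708×0.65869×0.00000 + 0.75241×1.00000×1.00000 = 0.000000 + 0.752410 = 0.752410.
Q̄ = (S_0/π) × [bracket] = (1361/π) × 0.752410 = 325.96 W/m².
— Configuration B (ϕ=-22.6°):
cos h₀ = −tan(-22.6°) tan(+0.000°) = 0.0000, h₀ = 1.5708 rad.
Bracket: h₀ sin ϕ sin δ + cos ϕ cos δ sin h₀ = 1.5708×-0.38430×0.00000 + 0.92321×1.00000×1.00000 = -0.000000 + 0.923210 = 0.923210.
Q̄ = (S_0/π) × [bracket] = (1361/π) × 0.923210 = 399.95 W/m².
Ratio Q̄_A / Q̄_B = 325.96 / 399.95 = 0.8150.

Q̄_A / Q̄_B ≈ 0.815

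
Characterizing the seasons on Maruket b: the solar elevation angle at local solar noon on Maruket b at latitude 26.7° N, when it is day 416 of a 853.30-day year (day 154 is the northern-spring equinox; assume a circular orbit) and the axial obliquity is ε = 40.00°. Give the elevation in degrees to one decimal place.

79.7°

Solar longitude: λ_s = 360° × (416 − 154)/853.30 = 110.536°.
sin δ = sin 40.00° × sin 110.536° = 0.60194, so δ = +37.009°.
At local noon the hour angle is zero, so the zenith angle equals |φ − δ| = |+26.7° − (+37.009°)| = 10.309°.
Elevation = 90° − 10.309° = 79.7°.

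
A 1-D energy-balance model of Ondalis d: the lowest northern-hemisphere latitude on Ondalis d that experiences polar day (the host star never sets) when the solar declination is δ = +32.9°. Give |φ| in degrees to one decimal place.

Polar day requires cos H₀ = −tan φ tan δ ≤ −1, i.e. tan φ tan δ ≥ 1.
The boundary is |tan φ| · |tan δ| = 1, so |φ| = 90° − |δ| = 90° − 32.9° = 57.1° in the northern hemisphere.

|φ| = 57.1°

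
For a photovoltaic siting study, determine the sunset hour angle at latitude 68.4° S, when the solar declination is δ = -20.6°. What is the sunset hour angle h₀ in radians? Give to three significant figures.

cos h₀ = −tan ϕ · tan δ = −tan(-68.4°) × tan(-20.600°) = -0.9494, so h₀ = 2.8220 rad = 161.69°.

h₀ = 2.82 rad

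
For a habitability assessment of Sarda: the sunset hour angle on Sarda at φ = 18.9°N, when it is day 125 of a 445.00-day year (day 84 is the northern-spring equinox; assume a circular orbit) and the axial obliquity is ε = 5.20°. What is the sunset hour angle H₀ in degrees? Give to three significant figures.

H₀ = 91.0°

Solar longitude: λ_s = 360° × (125 − 84)/445.00 = 33.169°.
sin δ = sin 5.20° × sin 33.169° = 0.04959, so δ = +2.842°.
cos H₀ = −tan φ · tan δ = −tan(+18.9°) × tan(+2.842°) = -0.0170, so H₀ = 1.5878 rad = 90.97°.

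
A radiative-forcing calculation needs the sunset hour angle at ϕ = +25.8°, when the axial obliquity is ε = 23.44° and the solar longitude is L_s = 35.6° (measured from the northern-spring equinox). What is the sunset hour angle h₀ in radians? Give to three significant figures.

h₀ = 1.69 rad

Solar declination: sin δ = sin ε · sin L_s = sin 23.44° × sin 35.6° = 0.23156, so δ = +13.389°.
cos h₀ = −tan ϕ · tan δ = −tan(+25.8°) × tan(+13.389°) = -0.1151, so h₀ = 1.6861 rad = 96.61°.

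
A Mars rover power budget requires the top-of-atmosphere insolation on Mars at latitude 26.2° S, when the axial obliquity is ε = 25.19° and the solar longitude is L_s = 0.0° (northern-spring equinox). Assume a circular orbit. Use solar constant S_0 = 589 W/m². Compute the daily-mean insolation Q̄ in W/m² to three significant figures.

Q̄ ≈ 168 W/m²

Solar declination: sin δ = sin ε · sin L_s = sin 25.19° × sin 0.0° = 0.00000, so δ = +0.000°.
cos h₀ = −tan(-26.2°) tan(+0.000°) = 0.0000, h₀ = 1.5708 rad.
Bracket: h₀ sin ϕ sin δ + cos ϕ cos δ sin h₀ = 1.5708×-0.44151×0.00000 + 0.89726×1.00000×1.00000 = -0.000000 + 0.897260 = 0.897260.
Q̄ = (S_0/π) × [bracket] = (589/π) × 0.897260 = 168.2 W/m².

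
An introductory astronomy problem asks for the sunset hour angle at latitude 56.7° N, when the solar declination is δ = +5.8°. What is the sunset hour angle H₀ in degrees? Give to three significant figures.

H₀ = 98.9°

cos H₀ = −tan φ · tan δ = −tan(+56.7°) × tan(+5.800°) = -0.1546, so H₀ = 1.7261 rad = 98.90°.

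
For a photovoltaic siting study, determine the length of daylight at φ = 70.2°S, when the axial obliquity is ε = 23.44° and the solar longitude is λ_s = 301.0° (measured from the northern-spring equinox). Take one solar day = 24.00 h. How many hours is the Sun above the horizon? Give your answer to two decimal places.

24.00 h

Solar declination: sin δ = sin ε · sin λ_s = sin 23.44° × sin 301.0° = -0.34097, so δ = -19.936°.
Sunrise equation: cos H₀ = −tan φ · tan δ = -1.0075 ≤ −1, so the Sun never sets (polar day) and H₀ = π.
Daylight = 2H₀/(2π) × 24.00 h = (3.1416/π) × 24.00 = 24.00 h.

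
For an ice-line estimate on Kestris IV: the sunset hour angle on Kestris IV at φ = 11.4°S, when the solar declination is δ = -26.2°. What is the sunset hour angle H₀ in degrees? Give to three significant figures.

cos H₀ = −tan φ · tan δ = −tan(-11.4°) × tan(-26.200°) = -0.0992, so H₀ = 1.6702 rad = 95.69°.

H₀ = 95.7°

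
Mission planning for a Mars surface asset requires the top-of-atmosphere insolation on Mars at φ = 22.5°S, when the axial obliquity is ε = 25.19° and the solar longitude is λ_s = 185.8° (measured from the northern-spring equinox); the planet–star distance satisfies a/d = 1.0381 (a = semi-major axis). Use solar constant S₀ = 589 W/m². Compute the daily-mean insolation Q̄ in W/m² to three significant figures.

Solar declination: sin δ = sin ε · sin λ_s = sin 25.19° × sin 185.8° = -0.04301, so δ = -2.465°.
cos H₀ = −tan(-22.5°) tan(-2.465°) = -0.0178, H₀ = 1.5886 rad.
Bracket: H₀ sin φ sin δ + cos φ cos δ sin H₀ = 1.5886×-0.38268×-0.04301 + 0.92388×0.99907×0.99984 = 0.026147 + 0.922873 = 0.949020.
Inverse-square distance factor (a/d)² = 1.0381² = 1.077652.
Q̄ = (S₀/π) × 1.077652 × [bracket] = (589/π) × 1.077652 × 0.949020 = 191.7 W/m².

Q̄ ≈ 192 W/m²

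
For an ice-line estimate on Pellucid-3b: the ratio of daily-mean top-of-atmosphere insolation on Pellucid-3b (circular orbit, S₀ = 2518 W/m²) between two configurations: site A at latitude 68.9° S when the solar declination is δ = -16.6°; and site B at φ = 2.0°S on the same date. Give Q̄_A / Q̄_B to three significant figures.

Q̄_A / Q̄_B ≈ 0.897

— Configuration A (φ=-68.9°):
cos H₀ = −tan(-68.9°) tan(-16.600°) = -0.7726, H₀ = 2.4537 rad.
Bracket: H₀ sin φ sin δ + cos φ cos δ sin H₀ = 2.4537×-0.93295×-0.28569 + 0.36000×0.95832×0.63492 = 0.653996 + 0.219044 = 0.873040.
Q̄ = (S₀/π) × [bracket] = (2518/π) × 0.873040 = 699.75 W/m².
— Configuration B (φ=-2.0°):
cos H₀ = −tan(-2.0°) tan(-16.600°) = -0.0104, H₀ = 1.5812 rad.
Bracket: H₀ sin φ sin δ + cos φ cos δ sin H₀ = 1.5812×-0.03490×-0.28569 + 0.99939×0.95832×0.99995 = 0.015765 + 0.957688 = 0.973453.
Q̄ = (S₀/π) × [bracket] = (2518/π) × 0.973453 = 780.23 W/m².
Ratio Q̄_A / Q̄_B = 699.75 / 780.23 = 0.8969.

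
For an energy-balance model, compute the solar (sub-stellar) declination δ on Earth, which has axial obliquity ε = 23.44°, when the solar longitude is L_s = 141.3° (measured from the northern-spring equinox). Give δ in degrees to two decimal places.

δ = +14.40°

sin δ = sin ε · sin L_s = sin 23.44° × sin 141.3° = 0.248714.
δ = arcsin(0.248714) = +14.40°.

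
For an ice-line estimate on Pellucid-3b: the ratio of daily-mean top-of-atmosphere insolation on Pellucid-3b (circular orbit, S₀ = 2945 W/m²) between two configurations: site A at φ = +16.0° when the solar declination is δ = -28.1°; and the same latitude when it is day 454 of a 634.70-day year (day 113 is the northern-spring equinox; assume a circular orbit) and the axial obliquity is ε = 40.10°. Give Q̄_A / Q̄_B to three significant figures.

Q̄_A / Q̄_B ≈ 0.738

— Configuration A (φ=+16.0°):
cos H₀ = −tan(+16.0°) tan(-28.100°) = 0.1531, H₀ = 1.4171 rad.
Bracket: H₀ sin φ sin δ + cos φ cos δ sin H₀ = 1.4171×0.27564×-0.47101 + 0.96126×0.88213×0.98821 = -0.183981 + 0.837959 = 0.653978.
Q̄ = (S₀/π) × [bracket] = (2945/π) × 0.653978 = 613.05 W/m².
— Configuration B (φ=+16.0°):
Solar longitude: λ_s = 360° × (454 − 113)/634.70 = 193.414°.
sin δ = sin 40.10° × sin 193.414° = -0.14943, so δ = -8.594°.
cos H₀ = −tan(+16.0°) tan(-8.594°) = 0.0433, H₀ = 1.5274 rad.
Bracket: H₀ sin φ sin δ + cos φ cos δ sin H₀ = 1.5274×0.27564×-0.14943 + 0.96126×0.98877×0.99906 = -0.062912 + 0.949572 = 0.886660.
Q̄ = (S₀/π) × [bracket] = (2945/π) × 0.886660 = 831.18 W/m².
Ratio Q̄_A / Q̄_B = 613.05 / 831.18 = 0.7376.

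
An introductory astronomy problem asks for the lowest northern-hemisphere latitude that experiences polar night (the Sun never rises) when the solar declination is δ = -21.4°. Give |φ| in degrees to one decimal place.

|φ| = 68.6°

Polar night requires cos H₀ = −tan φ tan δ ≥ 1, i.e. tan φ tan δ ≤ −1.
The boundary is |tan φ| · |tan δ| = 1, so |φ| = 90° − |δ| = 90° − 21.4° = 68.6° in the northern hemisphere.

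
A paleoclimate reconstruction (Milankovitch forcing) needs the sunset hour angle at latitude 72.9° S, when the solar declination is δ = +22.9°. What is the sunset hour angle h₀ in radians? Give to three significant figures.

cos h₀ = −tan ϕ · tan δ = 1.3731 ≥ 1, so the Sun never rises (polar night) and h₀ = 0.

h₀ = 0.00 rad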